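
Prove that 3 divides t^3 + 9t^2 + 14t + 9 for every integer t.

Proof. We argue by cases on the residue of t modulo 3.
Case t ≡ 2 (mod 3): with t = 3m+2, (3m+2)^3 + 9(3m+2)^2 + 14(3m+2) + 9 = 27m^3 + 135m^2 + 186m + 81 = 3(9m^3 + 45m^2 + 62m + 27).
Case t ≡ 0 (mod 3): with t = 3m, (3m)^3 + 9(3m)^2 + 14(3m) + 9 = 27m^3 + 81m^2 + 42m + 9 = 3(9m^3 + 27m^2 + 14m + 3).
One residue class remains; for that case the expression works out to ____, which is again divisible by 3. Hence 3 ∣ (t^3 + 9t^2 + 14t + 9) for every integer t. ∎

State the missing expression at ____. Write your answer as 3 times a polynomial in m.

The residues treated are {2, 0}, so the missing case is t ≡ 1 (mod 3); write t = 3m+1.
Then (3m+1)^3 + 9(3m+1)^2 + 14(3m+1) + 9 = 27m^3 + 108m^2 + 105m + 33 = 3(9m^3 + 36m^2 + 35m + 11).

3(9m^3 + 36m^2 + 35m + 11)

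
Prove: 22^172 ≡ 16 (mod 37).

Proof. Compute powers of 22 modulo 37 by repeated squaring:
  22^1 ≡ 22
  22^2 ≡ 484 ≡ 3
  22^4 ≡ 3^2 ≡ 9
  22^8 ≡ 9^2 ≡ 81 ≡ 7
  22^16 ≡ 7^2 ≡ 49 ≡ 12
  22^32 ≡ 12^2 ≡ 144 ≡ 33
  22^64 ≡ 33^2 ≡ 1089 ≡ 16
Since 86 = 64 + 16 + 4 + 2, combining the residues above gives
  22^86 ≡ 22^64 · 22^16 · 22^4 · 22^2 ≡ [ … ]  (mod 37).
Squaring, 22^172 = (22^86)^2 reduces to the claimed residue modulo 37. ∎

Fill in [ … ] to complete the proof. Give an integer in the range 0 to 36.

4

Multiply the listed residues: 16 · 12 · 9 · 3 = 192 → 1728 → 5184.
Reducing modulo 37: 5184 = 140·37 + 4, so 22^86 ≡ 4.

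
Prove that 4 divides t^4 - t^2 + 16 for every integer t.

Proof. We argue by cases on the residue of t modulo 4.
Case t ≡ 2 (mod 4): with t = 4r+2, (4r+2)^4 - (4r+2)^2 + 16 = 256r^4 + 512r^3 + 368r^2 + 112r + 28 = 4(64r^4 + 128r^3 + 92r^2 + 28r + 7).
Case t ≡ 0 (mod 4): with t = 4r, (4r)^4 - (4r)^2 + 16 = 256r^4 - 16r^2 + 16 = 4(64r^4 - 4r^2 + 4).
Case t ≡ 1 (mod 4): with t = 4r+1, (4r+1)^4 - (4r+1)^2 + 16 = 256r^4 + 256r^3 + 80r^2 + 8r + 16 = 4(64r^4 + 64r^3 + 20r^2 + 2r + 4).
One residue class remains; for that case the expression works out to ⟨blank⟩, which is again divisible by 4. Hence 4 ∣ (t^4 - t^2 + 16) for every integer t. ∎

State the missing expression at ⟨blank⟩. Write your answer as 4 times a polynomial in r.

4(64r^4 + 192r^3 + 212r^2 + 102r + 22)

The residues treated are {2, 0, 1}, so the missing case is t ≡ 3 (mod 4); write t = 4r+3.
Then (4r+3)^4 - (4r+3)^2 + 16 = 256r^4 + 768r^3 + 848r^2 + 408r + 88 = 4(64r^4 + 192r^3 + 212r^2 + 102r + 22).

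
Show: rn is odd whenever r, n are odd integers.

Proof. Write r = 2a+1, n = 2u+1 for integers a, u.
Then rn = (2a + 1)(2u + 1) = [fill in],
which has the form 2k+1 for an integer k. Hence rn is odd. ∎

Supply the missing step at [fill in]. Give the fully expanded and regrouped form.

2(2au + a + u) + 1

(2a + 1)(2u + 1) = 4au + 2a + 2u + 1
= 2(2au + a + u) + 1.
Since 2au + a + u is an integer, the product is of the form 2k+1 for an integer k.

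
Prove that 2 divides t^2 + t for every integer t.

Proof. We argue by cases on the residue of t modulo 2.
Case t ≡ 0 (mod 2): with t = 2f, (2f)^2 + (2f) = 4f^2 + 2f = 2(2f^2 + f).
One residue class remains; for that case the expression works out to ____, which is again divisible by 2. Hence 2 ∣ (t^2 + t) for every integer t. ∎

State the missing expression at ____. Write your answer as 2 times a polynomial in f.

2(2f^2 + 3f + 1)

Only t ≡ 1 (mod 2) is unaccounted for. Put t = 2f+1:
(2f+1)^2 + (2f+1) expands to 4f^2 + 6f + 2,
and factoring out 2 leaves 2(2f^2 + 3f + 1).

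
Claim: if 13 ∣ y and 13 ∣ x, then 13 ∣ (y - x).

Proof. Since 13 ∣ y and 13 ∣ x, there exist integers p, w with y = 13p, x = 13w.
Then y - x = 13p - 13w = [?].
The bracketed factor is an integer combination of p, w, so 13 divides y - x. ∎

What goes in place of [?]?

13(p - w)

Each term has a factor of 13: 13p - 13w = 13·(p - w).
Since p - w is an integer, 13 ∣ (y - x).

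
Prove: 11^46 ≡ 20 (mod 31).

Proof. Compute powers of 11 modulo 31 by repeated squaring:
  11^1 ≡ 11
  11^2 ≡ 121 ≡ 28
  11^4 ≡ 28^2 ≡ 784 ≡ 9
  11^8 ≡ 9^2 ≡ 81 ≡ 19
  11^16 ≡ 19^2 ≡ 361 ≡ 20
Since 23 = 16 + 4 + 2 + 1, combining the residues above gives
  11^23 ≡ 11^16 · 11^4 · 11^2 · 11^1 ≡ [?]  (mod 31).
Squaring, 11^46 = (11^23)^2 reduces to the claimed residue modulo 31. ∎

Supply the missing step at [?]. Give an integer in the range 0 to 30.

Multiply the listed residues: 20 · 9 · 28 · 11 = 180 → 5040 → 55440.
Reducing modulo 31: 55440 = 1788·31 + 12, so 11^23 ≡ 12.

12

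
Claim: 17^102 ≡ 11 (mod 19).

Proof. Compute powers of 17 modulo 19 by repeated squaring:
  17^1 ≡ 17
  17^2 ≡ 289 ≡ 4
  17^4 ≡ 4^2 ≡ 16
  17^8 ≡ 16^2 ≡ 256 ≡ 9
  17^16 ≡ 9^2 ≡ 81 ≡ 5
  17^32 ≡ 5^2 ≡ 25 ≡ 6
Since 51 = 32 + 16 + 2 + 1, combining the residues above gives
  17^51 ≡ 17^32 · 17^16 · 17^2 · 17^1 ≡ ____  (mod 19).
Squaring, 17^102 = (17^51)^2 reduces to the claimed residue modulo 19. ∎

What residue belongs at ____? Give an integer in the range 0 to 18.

Multiply the listed residues: 6 · 5 · 4 · 17 = 30 → 120 → 2040.
Reducing modulo 19: 2040 = 107·19 + 7, so 17^51 ≡ 7.

7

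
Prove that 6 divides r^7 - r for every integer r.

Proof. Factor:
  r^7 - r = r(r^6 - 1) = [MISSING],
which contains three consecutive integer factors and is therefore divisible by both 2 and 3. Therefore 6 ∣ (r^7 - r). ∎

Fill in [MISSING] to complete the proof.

(r - 1)r(r + 1)(r^4 + r^2 + 1)

r^6 - 1 = (r^2 - 1)(r^4 + r^2 + 1), and r^2 - 1 = (r-1)(r+1).
So r(r^6 - 1) = (r - 1)r(r + 1)(r^4 + r^2 + 1).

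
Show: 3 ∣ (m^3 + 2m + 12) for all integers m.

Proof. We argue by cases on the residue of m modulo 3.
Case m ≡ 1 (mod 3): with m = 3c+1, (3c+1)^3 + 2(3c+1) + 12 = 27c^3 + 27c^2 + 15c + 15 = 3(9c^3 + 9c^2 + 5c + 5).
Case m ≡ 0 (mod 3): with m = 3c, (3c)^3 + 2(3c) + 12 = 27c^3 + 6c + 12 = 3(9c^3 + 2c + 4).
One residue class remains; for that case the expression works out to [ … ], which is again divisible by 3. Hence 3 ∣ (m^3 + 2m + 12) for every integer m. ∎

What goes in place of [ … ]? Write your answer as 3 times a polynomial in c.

3(9c^3 + 18c^2 + 14c + 8)

Only m ≡ 2 (mod 3) is unaccounted for. Put m = 3c+2:
(3c+2)^3 + 2(3c+2) + 12 expands to 27c^3 + 54c^2 + 42c + 24,
and factoring out 3 leaves 3(9c^3 + 18c^2 + 14c + 8).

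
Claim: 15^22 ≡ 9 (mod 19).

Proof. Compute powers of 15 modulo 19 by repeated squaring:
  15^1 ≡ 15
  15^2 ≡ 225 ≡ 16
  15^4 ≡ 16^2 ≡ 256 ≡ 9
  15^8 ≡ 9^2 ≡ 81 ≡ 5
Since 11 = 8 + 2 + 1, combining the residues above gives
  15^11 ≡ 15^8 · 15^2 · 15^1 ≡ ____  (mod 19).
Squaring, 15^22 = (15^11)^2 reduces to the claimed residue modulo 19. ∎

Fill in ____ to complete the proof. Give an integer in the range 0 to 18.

3

15^8 · 15^2 · 15^1 ≡ 5 · 16 · 15 = 1200.
1200 mod 19 = 3, so 15^11 ≡ 3 (mod 19).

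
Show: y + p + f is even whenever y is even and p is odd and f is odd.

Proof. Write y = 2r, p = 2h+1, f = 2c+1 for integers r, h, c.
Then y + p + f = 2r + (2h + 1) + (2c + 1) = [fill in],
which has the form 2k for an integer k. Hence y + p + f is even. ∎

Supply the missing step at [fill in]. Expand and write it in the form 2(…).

2r + (2h + 1) + (2c + 1) = 2c + 2h + 2r + 2
= 2(c + h + r + 1).
Since c + h + r + 1 is an integer, the sum is of the form 2k for an integer k.

2(c + h + r + 1)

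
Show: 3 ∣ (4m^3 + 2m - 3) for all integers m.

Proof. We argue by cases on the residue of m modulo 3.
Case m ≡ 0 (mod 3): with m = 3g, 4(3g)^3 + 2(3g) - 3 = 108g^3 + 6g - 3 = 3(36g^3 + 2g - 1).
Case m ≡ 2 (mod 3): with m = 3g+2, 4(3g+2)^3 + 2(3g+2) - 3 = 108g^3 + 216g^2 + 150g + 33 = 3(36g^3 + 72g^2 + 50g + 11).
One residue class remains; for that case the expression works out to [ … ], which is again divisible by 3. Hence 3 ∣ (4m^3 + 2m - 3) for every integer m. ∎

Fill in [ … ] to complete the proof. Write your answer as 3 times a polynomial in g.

Only m ≡ 1 (mod 3) is unaccounted for. Put m = 3g+1:
4(3g+1)^3 + 2(3g+1) - 3 expands to 108g^3 + 108g^2 + 42g + 3,
and factoring out 3 leaves 3(36g^3 + 36g^2 + 14g + 1).

3(36g^3 + 36g^2 + 14g + 1)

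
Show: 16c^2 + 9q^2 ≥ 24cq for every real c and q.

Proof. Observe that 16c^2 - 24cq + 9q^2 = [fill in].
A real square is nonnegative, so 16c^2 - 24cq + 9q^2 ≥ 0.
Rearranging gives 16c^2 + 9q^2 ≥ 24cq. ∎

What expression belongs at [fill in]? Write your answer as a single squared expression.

16c^2 - 24cq + 9q^2 is a perfect-square trinomial: the outer terms are (4c)^2 and (3q)^2, and the cross term is -2·4c·3q.
So 16c^2 - 24cq + 9q^2 = (4c - 3q)^2 ≥ 0.

(4c - 3q)^2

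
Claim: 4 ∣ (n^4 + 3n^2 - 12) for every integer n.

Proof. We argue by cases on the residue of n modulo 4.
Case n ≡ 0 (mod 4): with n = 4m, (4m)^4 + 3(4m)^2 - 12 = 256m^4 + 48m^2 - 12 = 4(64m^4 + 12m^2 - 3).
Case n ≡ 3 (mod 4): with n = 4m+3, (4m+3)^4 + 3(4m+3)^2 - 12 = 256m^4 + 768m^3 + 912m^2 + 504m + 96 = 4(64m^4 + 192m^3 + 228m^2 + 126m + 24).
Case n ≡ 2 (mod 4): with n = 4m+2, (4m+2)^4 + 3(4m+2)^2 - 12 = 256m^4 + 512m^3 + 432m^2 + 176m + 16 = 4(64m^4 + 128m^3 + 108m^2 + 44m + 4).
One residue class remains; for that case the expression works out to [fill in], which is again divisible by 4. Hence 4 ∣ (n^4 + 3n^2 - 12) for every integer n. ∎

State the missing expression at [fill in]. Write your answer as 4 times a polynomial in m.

4(64m^4 + 64m^3 + 36m^2 + 10m - 2)

The residues treated are {0, 3, 2}, so the missing case is n ≡ 1 (mod 4); write n = 4m+1.
Then (4m+1)^4 + 3(4m+1)^2 - 12 = 256m^4 + 256m^3 + 144m^2 + 40m - 8 = 4(64m^4 + 64m^3 + 36m^2 + 10m - 2).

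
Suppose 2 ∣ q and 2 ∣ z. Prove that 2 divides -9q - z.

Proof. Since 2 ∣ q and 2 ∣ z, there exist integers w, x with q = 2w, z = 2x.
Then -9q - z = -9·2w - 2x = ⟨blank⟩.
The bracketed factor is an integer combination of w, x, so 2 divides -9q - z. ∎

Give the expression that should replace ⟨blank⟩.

Pull the common 2 out of every term: -9·2w - 2x = 2(-9w - x).
-9w - x is an integer, which exhibits the divisibility.

2(-9w - x)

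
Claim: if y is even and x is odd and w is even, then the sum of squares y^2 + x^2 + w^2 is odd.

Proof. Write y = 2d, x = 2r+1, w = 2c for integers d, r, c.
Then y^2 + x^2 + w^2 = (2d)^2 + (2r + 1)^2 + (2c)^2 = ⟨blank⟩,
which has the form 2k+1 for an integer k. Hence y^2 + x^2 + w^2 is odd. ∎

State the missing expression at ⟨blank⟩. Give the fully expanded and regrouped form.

(2d)^2 + (2r + 1)^2 + (2c)^2 = 4c^2 + 4d^2 + 4r^2 + 4r + 1
= 2(2c^2 + 2d^2 + 2r^2 + 2r) + 1.
Since 2c^2 + 2d^2 + 2r^2 + 2r is an integer, the sum of squares is of the form 2k+1 for an integer k.

2(2c^2 + 2d^2 + 2r^2 + 2r) + 1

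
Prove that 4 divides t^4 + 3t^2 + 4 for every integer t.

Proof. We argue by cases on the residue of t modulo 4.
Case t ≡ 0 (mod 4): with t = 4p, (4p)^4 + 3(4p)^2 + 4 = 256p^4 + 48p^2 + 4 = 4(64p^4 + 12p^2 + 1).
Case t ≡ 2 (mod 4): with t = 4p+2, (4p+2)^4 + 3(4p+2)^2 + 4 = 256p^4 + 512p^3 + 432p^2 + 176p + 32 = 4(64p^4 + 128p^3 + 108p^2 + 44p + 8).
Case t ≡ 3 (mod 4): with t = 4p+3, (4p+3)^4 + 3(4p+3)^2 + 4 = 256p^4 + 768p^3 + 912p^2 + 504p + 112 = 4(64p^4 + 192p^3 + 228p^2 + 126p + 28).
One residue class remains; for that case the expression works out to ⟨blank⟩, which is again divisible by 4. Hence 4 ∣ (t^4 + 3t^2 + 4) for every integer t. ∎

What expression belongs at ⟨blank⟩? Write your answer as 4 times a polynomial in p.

Only t ≡ 1 (mod 4) is unaccounted for. Put t = 4p+1:
(4p+1)^4 + 3(4p+1)^2 + 4 expands to 256p^4 + 256p^3 + 144p^2 + 40p + 8,
and factoring out 4 leaves 4(64p^4 + 64p^3 + 36p^2 + 10p + 2).

4(64p^4 + 64p^3 + 36p^2 + 10p + 2)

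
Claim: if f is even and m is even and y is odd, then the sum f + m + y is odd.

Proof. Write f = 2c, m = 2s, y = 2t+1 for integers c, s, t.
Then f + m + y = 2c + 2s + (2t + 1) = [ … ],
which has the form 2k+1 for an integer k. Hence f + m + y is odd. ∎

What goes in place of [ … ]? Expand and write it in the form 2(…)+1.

2(c + s + t) + 1

2c + 2s + (2t + 1) = 2c + 2s + 2t + 1
= 2(c + s + t) + 1.
Since c + s + t is an integer, the sum is of the form 2k+1 for an integer k.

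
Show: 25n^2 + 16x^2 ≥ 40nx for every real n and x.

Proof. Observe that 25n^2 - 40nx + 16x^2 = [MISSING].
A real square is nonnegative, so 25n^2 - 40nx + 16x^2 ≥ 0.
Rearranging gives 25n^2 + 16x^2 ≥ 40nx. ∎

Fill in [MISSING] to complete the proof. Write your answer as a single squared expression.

(5n - 4x)^2

The leading and trailing coefficients are 5^2 and 4^2, and 40 = 2·5·4, so the trinomial is (5n - 4x)^2.
Hence 25n^2 - 40nx + 16x^2 ≥ 0.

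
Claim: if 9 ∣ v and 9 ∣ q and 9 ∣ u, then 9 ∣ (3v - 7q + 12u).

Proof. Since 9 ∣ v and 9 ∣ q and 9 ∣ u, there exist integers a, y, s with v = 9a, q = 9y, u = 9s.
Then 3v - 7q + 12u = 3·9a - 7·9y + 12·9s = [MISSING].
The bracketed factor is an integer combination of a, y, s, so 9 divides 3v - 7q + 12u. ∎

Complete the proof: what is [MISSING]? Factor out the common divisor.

Each term has a factor of 9: 3·9a - 7·9y + 12·9s = 9·(3a + 12s - 7y).
Since 3a + 12s - 7y is an integer, 9 ∣ (3v - 7q + 12u).

9(3a + 12s - 7y)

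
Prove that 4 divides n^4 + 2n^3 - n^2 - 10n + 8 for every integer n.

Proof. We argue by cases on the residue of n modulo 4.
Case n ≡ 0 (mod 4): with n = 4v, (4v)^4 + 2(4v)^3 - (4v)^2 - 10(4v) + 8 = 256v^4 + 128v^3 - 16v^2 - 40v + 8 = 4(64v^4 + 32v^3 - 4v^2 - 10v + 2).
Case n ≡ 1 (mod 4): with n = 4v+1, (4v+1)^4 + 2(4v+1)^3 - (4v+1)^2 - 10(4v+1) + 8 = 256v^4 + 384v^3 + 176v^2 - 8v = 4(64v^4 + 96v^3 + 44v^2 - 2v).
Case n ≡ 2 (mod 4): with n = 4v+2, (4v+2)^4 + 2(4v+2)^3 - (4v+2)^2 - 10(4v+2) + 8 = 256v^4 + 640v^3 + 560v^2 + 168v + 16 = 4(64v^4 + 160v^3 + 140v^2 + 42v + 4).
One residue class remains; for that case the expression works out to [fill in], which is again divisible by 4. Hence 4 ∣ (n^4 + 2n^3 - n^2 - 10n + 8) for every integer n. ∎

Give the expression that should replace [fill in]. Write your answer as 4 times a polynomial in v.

4(64v^4 + 224v^3 + 284v^2 + 146v + 26)

The residues treated are {0, 1, 2}, so the missing case is n ≡ 3 (mod 4); write n = 4v+3.
Then (4v+3)^4 + 2(4v+3)^3 - (4v+3)^2 - 10(4v+3) + 8 = 256v^4 + 896v^3 + 1136v^2 + 584v + 104 = 4(64v^4 + 224v^3 + 284v^2 + 146v + 26).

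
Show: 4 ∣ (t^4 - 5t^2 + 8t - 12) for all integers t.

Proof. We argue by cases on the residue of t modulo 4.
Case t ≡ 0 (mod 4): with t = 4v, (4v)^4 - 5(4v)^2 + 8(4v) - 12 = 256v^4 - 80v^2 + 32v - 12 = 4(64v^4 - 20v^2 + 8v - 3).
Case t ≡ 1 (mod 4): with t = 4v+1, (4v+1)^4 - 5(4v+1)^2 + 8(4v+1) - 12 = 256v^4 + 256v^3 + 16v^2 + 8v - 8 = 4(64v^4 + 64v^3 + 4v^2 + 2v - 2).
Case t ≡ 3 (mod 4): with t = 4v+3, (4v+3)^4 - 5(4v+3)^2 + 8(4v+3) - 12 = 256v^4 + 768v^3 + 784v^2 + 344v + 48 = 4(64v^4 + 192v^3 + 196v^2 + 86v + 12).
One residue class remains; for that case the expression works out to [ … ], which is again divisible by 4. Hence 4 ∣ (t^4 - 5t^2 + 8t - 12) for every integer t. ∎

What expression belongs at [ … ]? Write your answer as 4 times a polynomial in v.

The residues treated are {0, 1, 3}, so the missing case is t ≡ 2 (mod 4); write t = 4v+2.
Then (4v+2)^4 - 5(4v+2)^2 + 8(4v+2) - 12 = 256v^4 + 512v^3 + 304v^2 + 80v = 4(64v^4 + 128v^3 + 76v^2 + 20v).

4(64v^4 + 128v^3 + 76v^2 + 20v)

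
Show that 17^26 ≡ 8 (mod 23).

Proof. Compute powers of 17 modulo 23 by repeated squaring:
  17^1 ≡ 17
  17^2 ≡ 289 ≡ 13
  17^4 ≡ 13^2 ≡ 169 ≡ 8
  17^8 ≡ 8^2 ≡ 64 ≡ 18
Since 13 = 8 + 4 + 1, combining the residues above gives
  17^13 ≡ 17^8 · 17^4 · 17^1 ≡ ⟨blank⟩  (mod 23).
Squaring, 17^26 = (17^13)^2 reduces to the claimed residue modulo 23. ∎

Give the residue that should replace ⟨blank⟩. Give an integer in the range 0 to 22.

17^8 · 17^4 · 17^1 ≡ 18 · 8 · 17 = 2448.
2448 mod 23 = 10, so 17^13 ≡ 10 (mod 23).

10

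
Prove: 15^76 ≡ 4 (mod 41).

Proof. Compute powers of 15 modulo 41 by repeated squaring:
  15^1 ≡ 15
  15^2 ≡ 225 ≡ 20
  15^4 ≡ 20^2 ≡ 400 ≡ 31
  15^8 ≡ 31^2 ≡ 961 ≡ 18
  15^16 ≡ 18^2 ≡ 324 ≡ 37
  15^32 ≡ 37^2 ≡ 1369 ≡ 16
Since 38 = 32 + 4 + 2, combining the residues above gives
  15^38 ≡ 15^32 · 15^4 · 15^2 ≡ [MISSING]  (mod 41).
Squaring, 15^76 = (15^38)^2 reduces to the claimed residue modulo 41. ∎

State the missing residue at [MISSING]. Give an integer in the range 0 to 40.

Multiply the listed residues: 16 · 31 · 20 = 496 → 9920.
Reducing modulo 41: 9920 = 241·41 + 39, so 15^38 ≡ 39.

39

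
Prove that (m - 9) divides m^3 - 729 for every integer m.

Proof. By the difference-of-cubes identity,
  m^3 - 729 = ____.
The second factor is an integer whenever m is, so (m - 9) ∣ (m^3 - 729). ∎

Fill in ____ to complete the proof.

(m - 9)(m^2 + 9m + 81)

Polynomial division of m^3 - 729 by m - 9 leaves remainder 0 and quotient m^2 + 9m + 81.
Hence m^3 - 729 = (m - 9)(m^2 + 9m + 81).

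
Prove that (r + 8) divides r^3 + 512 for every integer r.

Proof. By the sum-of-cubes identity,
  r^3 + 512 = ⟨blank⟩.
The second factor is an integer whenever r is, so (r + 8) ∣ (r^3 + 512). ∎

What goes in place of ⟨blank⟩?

a^3 + b^3 = (a + b)(a^2 - ab + b^2). With a = r, b = 8:
r^3 + 512 = (r + 8)(r^2 - 8r + 64).

(r + 8)(r^2 - 8r + 64)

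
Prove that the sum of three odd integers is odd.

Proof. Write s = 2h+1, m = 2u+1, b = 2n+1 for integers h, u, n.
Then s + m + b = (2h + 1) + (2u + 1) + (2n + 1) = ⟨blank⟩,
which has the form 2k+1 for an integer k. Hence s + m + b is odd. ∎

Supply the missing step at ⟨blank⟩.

2(h + n + u + 1) + 1

Expanding: (2h + 1) + (2u + 1) + (2n + 1) = 2h + 2n + 2u + 3.
Every term except the constant is even, so this is 2(h + n + u + 1) + 1,
and h + n + u + 1 ∈ ℤ gives the required form.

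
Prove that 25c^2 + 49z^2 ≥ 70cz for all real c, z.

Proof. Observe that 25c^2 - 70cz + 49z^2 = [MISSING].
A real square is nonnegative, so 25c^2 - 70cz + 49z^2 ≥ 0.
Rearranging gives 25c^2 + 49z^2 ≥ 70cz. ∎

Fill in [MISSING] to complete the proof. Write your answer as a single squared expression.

(5c - 7z)^2

The leading and trailing coefficients are 5^2 and 7^2, and 70 = 2·5·7, so the trinomial is (5c - 7z)^2.
Hence 25c^2 - 70cz + 49z^2 ≥ 0.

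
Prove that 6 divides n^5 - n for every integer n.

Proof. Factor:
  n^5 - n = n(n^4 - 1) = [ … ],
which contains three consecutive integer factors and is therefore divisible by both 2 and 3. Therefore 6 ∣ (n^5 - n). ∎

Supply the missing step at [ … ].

n^4 - 1 = (n^2 - 1)(n^2 + 1), and n^2 - 1 = (n-1)(n+1).
So n(n^4 - 1) = (n - 1)n(n + 1)(n^2 + 1).

(n - 1)n(n + 1)(n^2 + 1)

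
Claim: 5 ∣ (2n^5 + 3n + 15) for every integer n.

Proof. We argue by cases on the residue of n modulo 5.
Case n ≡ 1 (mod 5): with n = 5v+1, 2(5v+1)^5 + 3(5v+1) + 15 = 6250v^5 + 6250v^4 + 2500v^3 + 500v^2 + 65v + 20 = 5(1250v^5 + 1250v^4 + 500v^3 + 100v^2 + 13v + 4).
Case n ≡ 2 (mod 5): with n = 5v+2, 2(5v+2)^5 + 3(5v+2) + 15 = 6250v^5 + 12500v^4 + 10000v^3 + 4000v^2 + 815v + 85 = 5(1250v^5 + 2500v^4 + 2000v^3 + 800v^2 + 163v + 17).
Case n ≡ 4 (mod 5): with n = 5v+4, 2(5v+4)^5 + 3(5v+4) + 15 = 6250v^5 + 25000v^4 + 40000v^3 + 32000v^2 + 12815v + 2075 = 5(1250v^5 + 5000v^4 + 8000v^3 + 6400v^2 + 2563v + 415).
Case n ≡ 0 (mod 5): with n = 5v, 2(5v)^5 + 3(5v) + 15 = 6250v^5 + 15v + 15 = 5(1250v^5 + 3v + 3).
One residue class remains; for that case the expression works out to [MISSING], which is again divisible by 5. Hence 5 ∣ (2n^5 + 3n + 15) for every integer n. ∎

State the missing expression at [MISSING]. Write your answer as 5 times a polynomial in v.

The residues treated are {1, 2, 4, 0}, so the missing case is n ≡ 3 (mod 5); write n = 5v+3.
Then 2(5v+3)^5 + 3(5v+3) + 15 = 6250v^5 + 18750v^4 + 22500v^3 + 13500v^2 + 4065v + 510 = 5(1250v^5 + 3750v^4 + 4500v^3 + 2700v^2 + 813v + 102).

5(1250v^5 + 3750v^4 + 4500v^3 + 2700v^2 + 813v + 102)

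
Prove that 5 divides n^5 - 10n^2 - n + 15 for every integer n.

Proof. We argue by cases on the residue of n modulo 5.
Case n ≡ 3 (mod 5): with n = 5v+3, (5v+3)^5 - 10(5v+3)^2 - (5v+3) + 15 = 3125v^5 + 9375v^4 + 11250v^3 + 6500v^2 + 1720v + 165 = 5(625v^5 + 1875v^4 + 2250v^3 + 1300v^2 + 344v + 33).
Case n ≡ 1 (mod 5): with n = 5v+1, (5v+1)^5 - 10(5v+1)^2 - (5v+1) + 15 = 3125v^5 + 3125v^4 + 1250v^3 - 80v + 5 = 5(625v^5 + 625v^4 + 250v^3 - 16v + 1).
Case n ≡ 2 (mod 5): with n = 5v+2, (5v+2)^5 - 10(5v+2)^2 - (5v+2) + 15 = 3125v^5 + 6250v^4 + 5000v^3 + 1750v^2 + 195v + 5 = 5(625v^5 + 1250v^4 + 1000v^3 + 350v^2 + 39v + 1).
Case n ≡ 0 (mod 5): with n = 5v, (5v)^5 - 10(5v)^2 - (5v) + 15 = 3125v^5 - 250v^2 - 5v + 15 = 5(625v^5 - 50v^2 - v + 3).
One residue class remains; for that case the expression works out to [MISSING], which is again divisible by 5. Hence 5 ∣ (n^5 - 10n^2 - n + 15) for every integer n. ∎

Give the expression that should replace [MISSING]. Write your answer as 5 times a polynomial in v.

The residues treated are {3, 1, 2, 0}, so the missing case is n ≡ 4 (mod 5); write n = 5v+4.
Then (5v+4)^5 - 10(5v+4)^2 - (5v+4) + 15 = 3125v^5 + 12500v^4 + 20000v^3 + 15750v^2 + 5995v + 875 = 5(625v^5 + 2500v^4 + 4000v^3 + 3150v^2 + 1199v + 175).

5(625v^5 + 2500v^4 + 4000v^3 + 3150v^2 + 1199v + 175)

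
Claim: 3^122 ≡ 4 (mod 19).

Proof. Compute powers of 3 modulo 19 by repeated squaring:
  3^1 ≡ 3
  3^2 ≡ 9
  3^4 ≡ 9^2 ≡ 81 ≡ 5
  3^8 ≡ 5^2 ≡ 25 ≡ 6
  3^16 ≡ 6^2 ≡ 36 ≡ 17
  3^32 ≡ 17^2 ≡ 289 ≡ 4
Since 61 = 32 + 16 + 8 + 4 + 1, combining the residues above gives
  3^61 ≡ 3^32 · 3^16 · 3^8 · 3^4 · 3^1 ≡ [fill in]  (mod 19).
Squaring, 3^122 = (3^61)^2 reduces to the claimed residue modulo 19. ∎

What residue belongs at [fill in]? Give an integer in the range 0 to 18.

2

3^32 · 3^16 · 3^8 · 3^4 · 3^1 ≡ 4 · 17 · 6 · 5 · 3 = 6120.
6120 mod 19 = 2, so 3^61 ≡ 2 (mod 19).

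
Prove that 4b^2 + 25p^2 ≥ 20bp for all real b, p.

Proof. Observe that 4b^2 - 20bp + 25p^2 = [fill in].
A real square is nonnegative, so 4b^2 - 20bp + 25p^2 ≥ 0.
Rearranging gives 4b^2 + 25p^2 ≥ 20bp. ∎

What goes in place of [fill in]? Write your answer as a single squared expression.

(2b - 5p)^2

The leading and trailing coefficients are 2^2 and 5^2, and 20 = 2·2·5, so the trinomial is (2b - 5p)^2.
Hence 4b^2 - 20bp + 25p^2 ≥ 0.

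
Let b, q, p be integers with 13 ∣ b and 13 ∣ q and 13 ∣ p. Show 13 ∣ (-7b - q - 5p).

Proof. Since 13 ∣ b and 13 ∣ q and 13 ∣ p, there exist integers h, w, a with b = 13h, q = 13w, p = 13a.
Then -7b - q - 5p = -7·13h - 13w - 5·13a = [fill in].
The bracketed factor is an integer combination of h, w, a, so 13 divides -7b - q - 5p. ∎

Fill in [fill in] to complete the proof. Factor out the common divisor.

13(-5a - 7h - w)

Pull the common 13 out of every term: -7·13h - 13w - 5·13a = 13(-5a - 7h - w).
-5a - 7h - w is an integer, which exhibits the divisibility.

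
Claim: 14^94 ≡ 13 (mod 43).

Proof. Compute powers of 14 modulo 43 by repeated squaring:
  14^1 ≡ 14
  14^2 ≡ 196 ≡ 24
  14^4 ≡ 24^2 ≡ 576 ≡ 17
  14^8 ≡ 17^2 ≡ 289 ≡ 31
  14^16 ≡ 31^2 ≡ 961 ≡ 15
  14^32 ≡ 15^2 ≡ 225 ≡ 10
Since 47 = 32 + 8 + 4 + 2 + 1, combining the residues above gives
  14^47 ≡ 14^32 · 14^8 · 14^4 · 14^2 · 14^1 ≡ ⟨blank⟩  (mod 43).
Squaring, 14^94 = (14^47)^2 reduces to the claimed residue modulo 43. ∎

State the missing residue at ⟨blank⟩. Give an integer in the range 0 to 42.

Multiply the listed residues: 10 · 31 · 17 · 24 · 14 = 310 → 5270 → 126480 → 1770720.
Reducing modulo 43: 1770720 = 41179·43 + 23, so 14^47 ≡ 23.

23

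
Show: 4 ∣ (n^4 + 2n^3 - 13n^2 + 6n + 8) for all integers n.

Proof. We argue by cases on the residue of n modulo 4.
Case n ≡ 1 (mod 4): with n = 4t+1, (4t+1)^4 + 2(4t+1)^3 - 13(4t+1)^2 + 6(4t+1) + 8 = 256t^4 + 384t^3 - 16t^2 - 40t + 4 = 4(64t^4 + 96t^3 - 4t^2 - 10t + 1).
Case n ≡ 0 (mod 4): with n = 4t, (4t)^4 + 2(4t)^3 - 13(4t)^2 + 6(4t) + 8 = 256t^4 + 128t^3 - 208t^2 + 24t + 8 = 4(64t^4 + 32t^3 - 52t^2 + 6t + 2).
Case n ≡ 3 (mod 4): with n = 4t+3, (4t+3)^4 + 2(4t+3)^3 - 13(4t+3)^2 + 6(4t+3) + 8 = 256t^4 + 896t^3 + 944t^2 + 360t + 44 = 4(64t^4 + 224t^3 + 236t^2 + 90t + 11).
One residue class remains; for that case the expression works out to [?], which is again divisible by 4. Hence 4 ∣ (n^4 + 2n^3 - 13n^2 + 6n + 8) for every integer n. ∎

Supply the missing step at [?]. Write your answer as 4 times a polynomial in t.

4(64t^4 + 160t^3 + 92t^2 + 10t)

The residues treated are {1, 0, 3}, so the missing case is n ≡ 2 (mod 4); write n = 4t+2.
Then (4t+2)^4 + 2(4t+2)^3 - 13(4t+2)^2 + 6(4t+2) + 8 = 256t^4 + 640t^3 + 368t^2 + 40t = 4(64t^4 + 160t^3 + 92t^2 + 10t).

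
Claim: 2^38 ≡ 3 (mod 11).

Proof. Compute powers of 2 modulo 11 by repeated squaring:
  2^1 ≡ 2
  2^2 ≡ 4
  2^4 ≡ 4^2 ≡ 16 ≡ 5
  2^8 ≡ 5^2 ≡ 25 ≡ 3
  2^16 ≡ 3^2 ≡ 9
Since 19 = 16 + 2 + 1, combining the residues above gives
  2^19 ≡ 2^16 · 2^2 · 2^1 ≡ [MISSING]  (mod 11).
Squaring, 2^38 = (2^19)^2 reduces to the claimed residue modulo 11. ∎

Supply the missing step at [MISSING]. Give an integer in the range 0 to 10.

2^16 · 2^2 · 2^1 ≡ 9 · 4 · 2 = 72.
72 mod 11 = 6, so 2^19 ≡ 6 (mod 11).

6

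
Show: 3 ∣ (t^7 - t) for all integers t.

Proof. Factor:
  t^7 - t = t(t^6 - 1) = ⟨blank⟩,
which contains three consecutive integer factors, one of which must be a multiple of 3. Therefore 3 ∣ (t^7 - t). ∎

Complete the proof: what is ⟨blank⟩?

(t - 1)t(t + 1)(t^4 + t^2 + 1)

t^6 - 1 = (t^2 - 1)(t^4 + t^2 + 1), and t^2 - 1 = (t-1)(t+1).
So t(t^6 - 1) = (t - 1)t(t + 1)(t^4 + t^2 + 1).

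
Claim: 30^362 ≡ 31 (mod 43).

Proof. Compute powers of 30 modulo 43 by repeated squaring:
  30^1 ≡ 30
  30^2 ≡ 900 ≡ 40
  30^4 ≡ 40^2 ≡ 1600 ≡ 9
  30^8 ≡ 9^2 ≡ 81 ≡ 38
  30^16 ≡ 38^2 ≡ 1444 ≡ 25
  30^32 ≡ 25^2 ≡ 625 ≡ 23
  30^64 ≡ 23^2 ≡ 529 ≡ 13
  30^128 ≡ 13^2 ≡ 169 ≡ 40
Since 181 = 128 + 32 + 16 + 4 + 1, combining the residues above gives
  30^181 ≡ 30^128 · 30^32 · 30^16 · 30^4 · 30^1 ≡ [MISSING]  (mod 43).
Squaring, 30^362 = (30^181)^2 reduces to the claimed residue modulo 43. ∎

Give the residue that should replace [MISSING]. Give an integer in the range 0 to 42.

26

Multiply the listed residues: 40 · 23 · 25 · 9 · 30 = 920 → 23000 → 207000 → 6210000.
Reducing modulo 43: 6210000 = 144418·43 + 26, so 30^181 ≡ 26.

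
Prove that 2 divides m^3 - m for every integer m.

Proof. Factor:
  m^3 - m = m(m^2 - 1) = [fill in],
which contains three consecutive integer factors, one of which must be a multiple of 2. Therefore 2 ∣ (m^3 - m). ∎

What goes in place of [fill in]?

m(m^2 - 1) = m(m - 1)(m + 1) = (m - 1)m(m + 1).
These three factors are consecutive integers, so their product is divisible by 2.

(m - 1)m(m + 1)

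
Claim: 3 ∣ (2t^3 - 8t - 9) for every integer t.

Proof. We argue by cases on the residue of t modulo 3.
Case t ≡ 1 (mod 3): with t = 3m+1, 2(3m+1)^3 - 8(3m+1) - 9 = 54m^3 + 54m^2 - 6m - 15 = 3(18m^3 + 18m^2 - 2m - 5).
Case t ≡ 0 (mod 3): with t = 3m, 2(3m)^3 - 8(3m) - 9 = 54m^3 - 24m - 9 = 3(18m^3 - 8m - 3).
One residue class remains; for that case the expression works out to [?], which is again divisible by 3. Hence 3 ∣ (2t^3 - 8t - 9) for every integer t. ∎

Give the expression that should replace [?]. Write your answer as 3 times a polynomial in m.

The residues treated are {1, 0}, so the missing case is t ≡ 2 (mod 3); write t = 3m+2.
Then 2(3m+2)^3 - 8(3m+2) - 9 = 54m^3 + 108m^2 + 48m - 9 = 3(18m^3 + 36m^2 + 16m - 3).

3(18m^3 + 36m^2 + 16m - 3)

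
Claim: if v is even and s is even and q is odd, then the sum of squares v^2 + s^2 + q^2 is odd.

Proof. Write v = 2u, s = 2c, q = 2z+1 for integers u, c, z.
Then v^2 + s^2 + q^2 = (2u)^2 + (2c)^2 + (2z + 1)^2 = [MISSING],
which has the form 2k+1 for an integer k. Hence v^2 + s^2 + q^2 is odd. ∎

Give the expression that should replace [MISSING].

2(2c^2 + 2u^2 + 2z^2 + 2z) + 1

Expanding: (2u)^2 + (2c)^2 + (2z + 1)^2 = 4c^2 + 4u^2 + 4z^2 + 4z + 1.
Every term except the constant is even, so this is 2(2c^2 + 2u^2 + 2z^2 + 2z) + 1,
and 2c^2 + 2u^2 + 2z^2 + 2z ∈ ℤ gives the required form.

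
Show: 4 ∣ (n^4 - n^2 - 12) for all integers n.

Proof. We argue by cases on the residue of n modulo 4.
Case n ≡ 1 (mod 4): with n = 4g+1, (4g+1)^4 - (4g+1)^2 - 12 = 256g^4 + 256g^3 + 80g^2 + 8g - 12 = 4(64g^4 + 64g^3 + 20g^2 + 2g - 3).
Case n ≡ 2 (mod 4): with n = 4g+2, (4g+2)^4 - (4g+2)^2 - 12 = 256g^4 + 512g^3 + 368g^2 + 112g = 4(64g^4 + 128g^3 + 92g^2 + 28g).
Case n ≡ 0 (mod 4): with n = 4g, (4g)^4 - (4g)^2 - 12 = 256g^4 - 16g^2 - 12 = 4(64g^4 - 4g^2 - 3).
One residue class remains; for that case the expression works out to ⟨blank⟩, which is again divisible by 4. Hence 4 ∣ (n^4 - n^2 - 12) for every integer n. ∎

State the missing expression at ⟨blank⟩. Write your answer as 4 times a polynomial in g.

4(64g^4 + 192g^3 + 212g^2 + 102g + 15)

The residues treated are {1, 2, 0}, so the missing case is n ≡ 3 (mod 4); write n = 4g+3.
Then (4g+3)^4 - (4g+3)^2 - 12 = 256g^4 + 768g^3 + 848g^2 + 408g + 60 = 4(64g^4 + 192g^3 + 212g^2 + 102g + 15).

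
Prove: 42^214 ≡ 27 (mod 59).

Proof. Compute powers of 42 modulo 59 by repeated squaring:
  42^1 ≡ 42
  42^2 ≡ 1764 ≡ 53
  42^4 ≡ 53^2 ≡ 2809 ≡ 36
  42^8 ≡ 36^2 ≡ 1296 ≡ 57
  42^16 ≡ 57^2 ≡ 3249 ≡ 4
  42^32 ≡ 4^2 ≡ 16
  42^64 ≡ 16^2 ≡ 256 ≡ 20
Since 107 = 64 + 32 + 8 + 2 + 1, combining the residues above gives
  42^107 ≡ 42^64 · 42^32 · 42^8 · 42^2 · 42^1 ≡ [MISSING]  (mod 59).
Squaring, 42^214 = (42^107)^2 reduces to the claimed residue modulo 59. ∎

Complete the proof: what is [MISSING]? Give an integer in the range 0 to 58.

42^64 · 42^32 · 42^8 · 42^2 · 42^1 ≡ 20 · 16 · 57 · 53 · 42 = 40602240.
40602240 mod 59 = 33, so 42^107 ≡ 33 (mod 59).

33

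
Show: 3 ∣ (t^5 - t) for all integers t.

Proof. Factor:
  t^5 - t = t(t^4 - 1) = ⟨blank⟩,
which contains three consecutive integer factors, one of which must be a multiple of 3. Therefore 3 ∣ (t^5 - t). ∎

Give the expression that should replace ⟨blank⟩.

(t - 1)t(t + 1)(t^2 + 1)

t^4 - 1 = (t^2 - 1)(t^2 + 1), and t^2 - 1 = (t-1)(t+1).
So t(t^4 - 1) = (t - 1)t(t + 1)(t^2 + 1).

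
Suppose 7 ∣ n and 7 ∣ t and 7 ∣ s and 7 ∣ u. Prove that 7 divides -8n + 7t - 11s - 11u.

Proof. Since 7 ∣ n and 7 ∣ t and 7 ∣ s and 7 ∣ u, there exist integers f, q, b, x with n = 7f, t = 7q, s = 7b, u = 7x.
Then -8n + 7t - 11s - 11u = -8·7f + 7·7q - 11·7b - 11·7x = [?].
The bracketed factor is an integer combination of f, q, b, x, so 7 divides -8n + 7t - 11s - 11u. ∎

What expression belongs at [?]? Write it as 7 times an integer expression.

7(-11b - 8f + 7q - 11x)

Pull the common 7 out of every term: -8·7f + 7·7q - 11·7b - 11·7x = 7(-11b - 8f + 7q - 11x).
-11b - 8f + 7q - 11x is an integer, which exhibits the divisibility.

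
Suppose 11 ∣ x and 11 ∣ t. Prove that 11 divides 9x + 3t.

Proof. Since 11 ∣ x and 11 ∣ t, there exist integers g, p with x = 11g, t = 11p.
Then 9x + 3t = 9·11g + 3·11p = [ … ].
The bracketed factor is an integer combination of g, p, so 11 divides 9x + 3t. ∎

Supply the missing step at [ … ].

11(9g + 3p)

Each term has a factor of 11: 9·11g + 3·11p = 11·(9g + 3p).
Since 9g + 3p is an integer, 11 ∣ (9x + 3t).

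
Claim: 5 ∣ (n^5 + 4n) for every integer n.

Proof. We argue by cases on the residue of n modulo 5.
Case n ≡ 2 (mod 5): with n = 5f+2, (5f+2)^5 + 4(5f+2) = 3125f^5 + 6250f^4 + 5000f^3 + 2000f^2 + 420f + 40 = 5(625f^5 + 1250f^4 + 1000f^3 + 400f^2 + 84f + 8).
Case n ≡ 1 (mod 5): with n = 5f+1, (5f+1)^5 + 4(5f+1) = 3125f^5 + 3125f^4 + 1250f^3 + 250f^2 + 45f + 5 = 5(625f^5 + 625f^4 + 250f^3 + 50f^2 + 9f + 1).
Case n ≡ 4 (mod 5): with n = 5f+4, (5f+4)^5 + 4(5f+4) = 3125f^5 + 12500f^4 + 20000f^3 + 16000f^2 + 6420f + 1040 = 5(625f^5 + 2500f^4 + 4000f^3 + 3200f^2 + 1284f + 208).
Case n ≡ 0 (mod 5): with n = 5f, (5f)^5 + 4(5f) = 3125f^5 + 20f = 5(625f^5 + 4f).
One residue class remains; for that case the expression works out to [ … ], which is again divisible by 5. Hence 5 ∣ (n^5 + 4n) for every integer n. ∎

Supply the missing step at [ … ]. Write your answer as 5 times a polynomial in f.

5(625f^5 + 1875f^4 + 2250f^3 + 1350f^2 + 409f + 51)

Only n ≡ 3 (mod 5) is unaccounted for. Put n = 5f+3:
(5f+3)^5 + 4(5f+3) expands to 3125f^5 + 9375f^4 + 11250f^3 + 6750f^2 + 2045f + 255,
and factoring out 5 leaves 5(625f^5 + 1875f^4 + 2250f^3 + 1350f^2 + 409f + 51).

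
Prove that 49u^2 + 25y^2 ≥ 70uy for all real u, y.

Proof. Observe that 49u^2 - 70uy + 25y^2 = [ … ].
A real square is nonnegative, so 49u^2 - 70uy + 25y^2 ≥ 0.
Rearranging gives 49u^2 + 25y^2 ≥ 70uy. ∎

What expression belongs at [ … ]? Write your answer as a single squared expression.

The leading and trailing coefficients are 7^2 and 5^2, and 70 = 2·7·5, so the trinomial is (7u - 5y)^2.
Hence 49u^2 - 70uy + 25y^2 ≥ 0.

(7u - 5y)^2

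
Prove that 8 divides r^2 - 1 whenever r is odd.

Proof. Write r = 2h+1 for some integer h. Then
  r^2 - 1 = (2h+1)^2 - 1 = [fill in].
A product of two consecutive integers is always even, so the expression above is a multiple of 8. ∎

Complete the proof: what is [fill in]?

(2h+1)^2 - 1 = 4h^2 + 4h + 1 - 1 = 4h^2 + 4h = 4h(h+1).
Since h and h+1 are consecutive, h(h+1) is even, and 4·(even) is a multiple of 8.

4h(h + 1)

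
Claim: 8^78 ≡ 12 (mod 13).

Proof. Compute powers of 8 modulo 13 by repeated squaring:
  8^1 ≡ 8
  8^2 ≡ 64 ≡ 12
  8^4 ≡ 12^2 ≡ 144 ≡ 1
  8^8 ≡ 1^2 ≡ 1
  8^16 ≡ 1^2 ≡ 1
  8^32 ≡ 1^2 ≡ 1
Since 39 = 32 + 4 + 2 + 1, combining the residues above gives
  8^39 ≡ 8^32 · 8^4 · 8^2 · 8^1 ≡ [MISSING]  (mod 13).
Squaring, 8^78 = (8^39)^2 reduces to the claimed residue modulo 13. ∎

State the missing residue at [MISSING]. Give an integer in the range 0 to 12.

5

8^32 · 8^4 · 8^2 · 8^1 ≡ 1 · 1 · 12 · 8 = 96.
96 mod 13 = 5, so 8^39 ≡ 5 (mod 13).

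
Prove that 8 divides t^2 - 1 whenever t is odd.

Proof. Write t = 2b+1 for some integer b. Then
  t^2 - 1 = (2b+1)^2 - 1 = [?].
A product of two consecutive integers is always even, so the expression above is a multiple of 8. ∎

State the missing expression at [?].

4b(b + 1)

(2b+1)^2 - 1 = 4b^2 + 4b + 1 - 1 = 4b^2 + 4b = 4b(b+1).
Since b and b+1 are consecutive, b(b+1) is even, and 4·(even) is a multiple of 8.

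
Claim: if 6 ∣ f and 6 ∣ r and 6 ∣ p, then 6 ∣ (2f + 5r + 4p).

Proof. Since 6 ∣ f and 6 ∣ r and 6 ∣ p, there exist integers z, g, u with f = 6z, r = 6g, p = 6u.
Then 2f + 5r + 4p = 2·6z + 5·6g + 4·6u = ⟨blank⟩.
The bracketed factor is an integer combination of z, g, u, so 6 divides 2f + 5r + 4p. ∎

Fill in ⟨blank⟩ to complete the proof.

6(5g + 4u + 2z)

Each term has a factor of 6: 2·6z + 5·6g + 4·6u = 6·(5g + 4u + 2z).
Since 5g + 4u + 2z is an integer, 6 ∣ (2f + 5r + 4p).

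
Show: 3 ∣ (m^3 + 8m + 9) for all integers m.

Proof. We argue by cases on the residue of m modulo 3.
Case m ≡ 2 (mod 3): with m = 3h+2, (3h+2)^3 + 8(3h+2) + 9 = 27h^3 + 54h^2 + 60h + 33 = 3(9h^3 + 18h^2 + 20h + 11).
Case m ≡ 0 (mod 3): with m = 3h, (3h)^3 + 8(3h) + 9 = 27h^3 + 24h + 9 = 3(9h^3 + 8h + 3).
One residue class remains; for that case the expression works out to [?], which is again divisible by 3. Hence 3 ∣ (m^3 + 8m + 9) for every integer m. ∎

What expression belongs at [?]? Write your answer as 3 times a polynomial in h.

3(9h^3 + 9h^2 + 11h + 6)

Only m ≡ 1 (mod 3) is unaccounted for. Put m = 3h+1:
(3h+1)^3 + 8(3h+1) + 9 expands to 27h^3 + 27h^2 + 33h + 18,
and factoring out 3 leaves 3(9h^3 + 9h^2 + 11h + 6).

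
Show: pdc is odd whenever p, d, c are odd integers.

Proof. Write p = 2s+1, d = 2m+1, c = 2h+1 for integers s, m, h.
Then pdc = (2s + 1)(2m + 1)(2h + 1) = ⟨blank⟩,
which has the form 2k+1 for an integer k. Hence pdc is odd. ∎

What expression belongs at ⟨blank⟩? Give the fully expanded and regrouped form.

2(4hms + 2hm + 2hs + h + 2ms + m + s) + 1

(2s + 1)(2m + 1)(2h + 1) = 8hms + 4hm + 4hs + 2h + 4ms + 2m + 2s + 1
= 2(4hms + 2hm + 2hs + h + 2ms + m + s) + 1.
Since 4hms + 2hm + 2hs + h + 2ms + m + s is an integer, the product is of the form 2k+1 for an integer k.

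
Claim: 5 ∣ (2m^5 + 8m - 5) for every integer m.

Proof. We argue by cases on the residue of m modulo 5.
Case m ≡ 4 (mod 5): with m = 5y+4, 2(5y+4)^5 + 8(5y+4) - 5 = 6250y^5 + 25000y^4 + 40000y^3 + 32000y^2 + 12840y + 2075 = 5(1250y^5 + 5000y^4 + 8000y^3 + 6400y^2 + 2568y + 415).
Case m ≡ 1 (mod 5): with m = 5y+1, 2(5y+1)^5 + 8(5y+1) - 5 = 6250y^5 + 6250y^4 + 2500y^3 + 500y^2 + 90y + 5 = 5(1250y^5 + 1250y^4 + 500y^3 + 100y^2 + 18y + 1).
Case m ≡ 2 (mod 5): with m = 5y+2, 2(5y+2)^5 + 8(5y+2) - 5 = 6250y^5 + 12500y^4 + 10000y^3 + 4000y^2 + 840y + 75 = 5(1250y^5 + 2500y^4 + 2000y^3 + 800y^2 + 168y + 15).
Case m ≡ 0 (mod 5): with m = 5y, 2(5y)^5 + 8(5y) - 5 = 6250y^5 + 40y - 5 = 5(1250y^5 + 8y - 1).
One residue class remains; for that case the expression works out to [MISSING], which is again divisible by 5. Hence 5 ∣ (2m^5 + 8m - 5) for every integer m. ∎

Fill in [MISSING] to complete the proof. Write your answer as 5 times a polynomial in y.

5(1250y^5 + 3750y^4 + 4500y^3 + 2700y^2 + 818y + 101)

The residues treated are {4, 1, 2, 0}, so the missing case is m ≡ 3 (mod 5); write m = 5y+3.
Then 2(5y+3)^5 + 8(5y+3) - 5 = 6250y^5 + 18750y^4 + 22500y^3 + 13500y^2 + 4090y + 505 = 5(1250y^5 + 3750y^4 + 4500y^3 + 2700y^2 + 818y + 101).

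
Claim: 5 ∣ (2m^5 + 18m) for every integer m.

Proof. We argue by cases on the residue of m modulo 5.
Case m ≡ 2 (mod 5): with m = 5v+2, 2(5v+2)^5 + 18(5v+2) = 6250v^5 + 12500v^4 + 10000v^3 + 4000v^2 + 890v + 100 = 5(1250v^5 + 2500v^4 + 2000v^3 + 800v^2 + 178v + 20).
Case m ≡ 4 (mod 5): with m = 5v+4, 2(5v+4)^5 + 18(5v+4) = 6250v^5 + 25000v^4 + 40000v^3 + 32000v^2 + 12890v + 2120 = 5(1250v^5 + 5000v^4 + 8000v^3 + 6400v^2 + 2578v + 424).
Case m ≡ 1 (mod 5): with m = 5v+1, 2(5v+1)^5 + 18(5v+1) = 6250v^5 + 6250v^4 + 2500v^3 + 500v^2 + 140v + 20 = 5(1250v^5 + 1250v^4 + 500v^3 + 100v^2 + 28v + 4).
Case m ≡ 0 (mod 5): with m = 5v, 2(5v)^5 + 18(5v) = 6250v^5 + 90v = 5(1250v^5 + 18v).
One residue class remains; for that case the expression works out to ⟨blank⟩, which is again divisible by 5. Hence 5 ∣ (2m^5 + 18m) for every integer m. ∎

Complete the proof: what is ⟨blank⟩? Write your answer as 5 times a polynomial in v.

5(1250v^5 + 3750v^4 + 4500v^3 + 2700v^2 + 828v + 108)

The residues treated are {2, 4, 1, 0}, so the missing case is m ≡ 3 (mod 5); write m = 5v+3.
Then 2(5v+3)^5 + 18(5v+3) = 6250v^5 + 18750v^4 + 22500v^3 + 13500v^2 + 4140v + 540 = 5(1250v^5 + 3750v^4 + 4500v^3 + 2700v^2 + 828v + 108).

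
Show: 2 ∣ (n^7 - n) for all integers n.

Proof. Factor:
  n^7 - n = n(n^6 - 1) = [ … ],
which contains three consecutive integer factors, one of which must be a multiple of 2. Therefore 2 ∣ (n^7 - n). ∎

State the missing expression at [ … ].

n^6 - 1 = (n^2 - 1)(n^4 + n^2 + 1), and n^2 - 1 = (n-1)(n+1).
So n(n^6 - 1) = (n - 1)n(n + 1)(n^4 + n^2 + 1).

(n - 1)n(n + 1)(n^4 + n^2 + 1)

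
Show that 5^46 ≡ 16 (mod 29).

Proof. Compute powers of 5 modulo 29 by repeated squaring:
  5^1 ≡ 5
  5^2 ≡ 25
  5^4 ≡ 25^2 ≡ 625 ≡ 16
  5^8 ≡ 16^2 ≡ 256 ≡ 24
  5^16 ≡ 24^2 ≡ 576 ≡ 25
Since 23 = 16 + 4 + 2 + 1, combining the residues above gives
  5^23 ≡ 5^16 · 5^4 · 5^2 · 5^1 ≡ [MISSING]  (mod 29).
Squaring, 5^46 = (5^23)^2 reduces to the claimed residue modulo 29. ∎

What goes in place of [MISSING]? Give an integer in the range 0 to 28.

4

5^16 · 5^4 · 5^2 · 5^1 ≡ 25 · 16 · 25 · 5 = 50000.
50000 mod 29 = 4, so 5^23 ≡ 4 (mod 29).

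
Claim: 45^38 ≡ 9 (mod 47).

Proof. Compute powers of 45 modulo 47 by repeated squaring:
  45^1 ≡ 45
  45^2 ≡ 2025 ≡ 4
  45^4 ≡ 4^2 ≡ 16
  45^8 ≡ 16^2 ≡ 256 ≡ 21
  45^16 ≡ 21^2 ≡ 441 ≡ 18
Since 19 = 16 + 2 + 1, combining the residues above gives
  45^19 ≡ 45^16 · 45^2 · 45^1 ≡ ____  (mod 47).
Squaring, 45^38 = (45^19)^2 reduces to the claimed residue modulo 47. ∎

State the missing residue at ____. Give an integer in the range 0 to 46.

Multiply the listed residues: 18 · 4 · 45 = 72 → 3240.
Reducing modulo 47: 3240 = 68·47 + 44, so 45^19 ≡ 44.

44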